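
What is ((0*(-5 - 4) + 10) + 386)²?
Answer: 156816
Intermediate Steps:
((0*(-5 - 4) + 10) + 386)² = ((0*(-9) + 10) + 386)² = ((0 + 10) + 386)² = (10 + 386)² = 396² = 156816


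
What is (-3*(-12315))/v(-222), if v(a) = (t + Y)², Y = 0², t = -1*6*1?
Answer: 4105/4 ≈ 1026.3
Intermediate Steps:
t = -6 (t = -6*1 = -6)
Y = 0
v(a) = 36 (v(a) = (-6 + 0)² = (-6)² = 36)
(-3*(-12315))/v(-222) = -3*(-12315)/36 = 36945*(1/36) = 4105/4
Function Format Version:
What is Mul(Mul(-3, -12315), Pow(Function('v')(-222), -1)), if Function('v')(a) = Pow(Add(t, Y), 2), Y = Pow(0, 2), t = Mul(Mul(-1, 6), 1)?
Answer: Rational(4105, 4) ≈ 1026.3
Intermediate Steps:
t = -6 (t = Mul(-6, 1) = -6)
Y = 0
Function('v')(a) = 36 (Function('v')(a) = Pow(Add(-6, 0), 2) = Pow(-6, 2) = 36)
Mul(Mul(-3, -12315), Pow(Function('v')(-222), -1)) = Mul(Mul(-3, -12315), Pow(36, -1)) = Mul(36945, Rational(1, 36)) = Rational(4105, 4)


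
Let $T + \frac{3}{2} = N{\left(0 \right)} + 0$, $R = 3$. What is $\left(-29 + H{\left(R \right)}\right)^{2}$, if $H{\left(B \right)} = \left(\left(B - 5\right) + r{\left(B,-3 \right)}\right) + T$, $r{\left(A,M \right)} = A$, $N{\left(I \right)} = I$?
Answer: $\frac{3481}{4} \approx 870.25$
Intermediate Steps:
$T = - \frac{3}{2}$ ($T = - \frac{3}{2} + \left(0 + 0\right) = - \frac{3}{2} + 0 = - \frac{3}{2} \approx -1.5$)
$H{\left(B \right)} = - \frac{13}{2} + 2 B$ ($H{\left(B \right)} = \left(\left(B - 5\right) + B\right) - \frac{3}{2} = \left(\left(-5 + B\right) + B\right) - \frac{3}{2} = \left(-5 + 2 B\right) - \frac{3}{2} = - \frac{13}{2} + 2 B$)
$\left(-29 + H{\left(R \right)}\right)^{2} = \left(-29 + \left(- \frac{13}{2} + 2 \cdot 3\right)\right)^{2} = \left(-29 + \left(- \frac{13}{2} + 6\right)\right)^{2} = \left(-29 - \frac{1}{2}\right)^{2} = \left(- \frac{59}{2}\right)^{2} = \frac{3481}{4}$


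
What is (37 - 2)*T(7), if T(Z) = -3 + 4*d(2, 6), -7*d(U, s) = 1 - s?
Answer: -5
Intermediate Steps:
d(U, s) = -⅐ + s/7 (d(U, s) = -(1 - s)/7 = -⅐ + s/7)
T(Z) = -⅐ (T(Z) = -3 + 4*(-⅐ + (⅐)*6) = -3 + 4*(-⅐ + 6/7) = -3 + 4*(5/7) = -3 + 20/7 = -⅐)
(37 - 2)*T(7) = (37 - 2)*(-⅐) = 35*(-⅐) = -5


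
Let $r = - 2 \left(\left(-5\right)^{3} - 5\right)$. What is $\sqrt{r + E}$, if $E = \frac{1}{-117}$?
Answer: $\frac{\sqrt{395447}}{39} \approx 16.124$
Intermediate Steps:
$E = - \frac{1}{117} \approx -0.008547$
$r = 260$ ($r = - 2 \left(-125 - 5\right) = \left(-2\right) \left(-130\right) = 260$)
$\sqrt{r + E} = \sqrt{260 - \frac{1}{117}} = \sqrt{\frac{30419}{117}} = \frac{\sqrt{395447}}{39}$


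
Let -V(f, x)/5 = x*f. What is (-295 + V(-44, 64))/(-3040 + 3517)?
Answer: 4595/159 ≈ 28.899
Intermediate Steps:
V(f, x) = -5*f*x (V(f, x) = -5*x*f = -5*f*x)
(-295 + V(-44, 64))/(-3040 + 3517) = (-295 - 5*(-44)*64)/(-3040 + 3517) = (-295 + 14080)/477 = 13785*(1/477) = 4595/159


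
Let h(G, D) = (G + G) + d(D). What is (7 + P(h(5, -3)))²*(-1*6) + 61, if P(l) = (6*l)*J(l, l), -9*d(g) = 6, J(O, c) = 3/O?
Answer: -3689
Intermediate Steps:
d(g) = -⅔ (d(g) = -⅑*6 = -⅔)
h(G, D) = -⅔ + 2*G (h(G, D) = (G + G) - ⅔ = 2*G - ⅔ = -⅔ + 2*G)
P(l) = 18 (P(l) = (6*l)*(3/l) = 18)
(7 + P(h(5, -3)))²*(-1*6) + 61 = (7 + 18)²*(-1*6) + 61 = 25²*(-6) + 61 = 625*(-6) + 61 = -3750 + 61 = -3689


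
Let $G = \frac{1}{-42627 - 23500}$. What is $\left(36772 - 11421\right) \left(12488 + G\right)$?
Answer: $\frac{20934703060225}{66127} \approx 3.1658 \cdot 10^{8}$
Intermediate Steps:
$G = - \frac{1}{66127}$ ($G = \frac{1}{-66127} = - \frac{1}{66127} \approx -1.5122 \cdot 10^{-5}$)
$\left(36772 - 11421\right) \left(12488 + G\right) = \left(36772 - 11421\right) \left(12488 - \frac{1}{66127}\right) = 25351 \cdot \frac{825793975}{66127} = \frac{20934703060225}{66127}$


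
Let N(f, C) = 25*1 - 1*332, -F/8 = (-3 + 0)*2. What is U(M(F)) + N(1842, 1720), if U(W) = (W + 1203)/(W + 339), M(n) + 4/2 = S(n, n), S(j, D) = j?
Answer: -116946/385 ≈ -303.76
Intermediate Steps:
F = 48 (F = -8*(-3 + 0)*2 = -(-24)*2 = -8*(-6) = 48)
M(n) = -2 + n
N(f, C) = -307 (N(f, C) = 25 - 332 = -307)
U(W) = (1203 + W)/(339 + W)
U(M(F)) + N(1842, 1720) = (1203 + (-2 + 48))/(339 + (-2 + 48)) - 307 = (1203 + 46)/(339 + 46) - 307 = 1249/385 - 307 = -116946/385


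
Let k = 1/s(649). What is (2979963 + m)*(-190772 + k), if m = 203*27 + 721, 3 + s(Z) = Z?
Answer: -368011125433315/646 ≈ -5.6968e+11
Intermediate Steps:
s(Z) = -3 + Z
m = 6202 (m = 5481 + 721 = 6202)
k = 1/646 (k = 1/(-3 + 649) = 1/646 ≈ 0.0015480)
(2979963 + m)*(-190772 + k) = (2979963 + 6202)*(-190772 + 1/646) = 2986165*(-123238711/646) = -368011125433315/646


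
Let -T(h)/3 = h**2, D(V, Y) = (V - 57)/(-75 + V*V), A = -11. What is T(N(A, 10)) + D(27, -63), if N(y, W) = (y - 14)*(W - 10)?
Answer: -5/109 ≈ -0.045872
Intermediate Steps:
N(y, W) = (-14 + y)*(-10 + W)
D(V, Y) = (-57 + V)/(-75 + V**2)
T(h) = -3*h**2
T(N(A, 10)) + D(27, -63) = -3*(140 - 14*10 - 10*(-11) + 10*(-11))**2 + (-57 + 27)/(-75 + 27**2) = -3*(140 - 140 + 110 - 110)**2 - 30/(-75 + 729) = -3*0**2 - 30/654 = -3*0 + (1/654)*(-30) = 0 - 5/109 = -5/109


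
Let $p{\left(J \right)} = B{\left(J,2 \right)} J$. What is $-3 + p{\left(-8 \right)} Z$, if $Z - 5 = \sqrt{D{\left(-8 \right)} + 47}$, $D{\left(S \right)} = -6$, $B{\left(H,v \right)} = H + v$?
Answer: $237 + 48 \sqrt{41} \approx 544.35$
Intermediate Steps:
$p{\left(J \right)} = J \left(2 + J\right)$ ($p{\left(J \right)} = \left(J + 2\right) J = \left(2 + J\right) J = J \left(2 + J\right)$)
$Z = 5 + \sqrt{41}$ ($Z = 5 + \sqrt{-6 + 47} = 5 + \sqrt{41} \approx 11.403$)
$-3 + p{\left(-8 \right)} Z = -3 + - 8 \left(2 - 8\right) \left(5 + \sqrt{41}\right) = -3 + \left(-8\right) \left(-6\right) \left(5 + \sqrt{41}\right) = -3 + 48 \left(5 + \sqrt{41}\right) = -3 + \left(240 + 48 \sqrt{41}\right) = 237 + 48 \sqrt{41}$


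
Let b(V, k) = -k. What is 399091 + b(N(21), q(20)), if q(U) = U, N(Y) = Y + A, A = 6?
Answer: 399071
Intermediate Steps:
N(Y) = 6 + Y (N(Y) = Y + 6 = 6 + Y)
399091 + b(N(21), q(20)) = 399091 - 1*20 = 399091 - 20 = 399071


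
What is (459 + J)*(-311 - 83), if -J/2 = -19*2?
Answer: -210790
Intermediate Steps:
J = 76 (J = -(-38)*2 = -2*(-38) = 76)
(459 + J)*(-311 - 83) = (459 + 76)*(-311 - 83) = 535*(-394) = -210790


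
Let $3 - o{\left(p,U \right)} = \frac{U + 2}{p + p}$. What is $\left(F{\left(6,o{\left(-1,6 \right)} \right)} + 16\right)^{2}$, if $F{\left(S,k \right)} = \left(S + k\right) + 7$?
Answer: $1296$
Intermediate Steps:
$o{\left(p,U \right)} = 3 - \frac{2 + U}{2 p}$ ($o{\left(p,U \right)} = 3 - \frac{U + 2}{p + p} = 3 - \frac{2 + U}{2 p}$)
$F{\left(S,k \right)} = 7 + S + k$
$\left(F{\left(6,o{\left(-1,6 \right)} \right)} + 16\right)^{2} = \left(\left(7 + 6 + \frac{-2 - 6 + 6 \left(-1\right)}{2 \left(-1\right)}\right) + 16\right)^{2} = \left(\left(7 + 6 + \frac{1}{2} \left(-1\right) \left(-2 - 6 - 6\right)\right) + 16\right)^{2} = \left(\left(7 + 6 + \frac{1}{2} \left(-1\right) \left(-14\right)\right) + 16\right)^{2} = \left(\left(7 + 6 + 7\right) + 16\right)^{2} = \left(20 + 16\right)^{2} = 36^{2} = 1296$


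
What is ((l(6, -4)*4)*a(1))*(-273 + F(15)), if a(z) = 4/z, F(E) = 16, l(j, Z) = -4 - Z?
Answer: 0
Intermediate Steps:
((l(6, -4)*4)*a(1))*(-273 + F(15)) = (((-4 - 1*(-4))*4)*(4/1))*(-273 + 16) = (((-4 + 4)*4)*(4*1))*(-257) = ((0*4)*4)*(-257) = (0*4)*(-257) = 0*(-257) = 0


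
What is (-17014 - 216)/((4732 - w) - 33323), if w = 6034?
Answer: 3446/6925 ≈ 0.49762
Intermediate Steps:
(-17014 - 216)/((4732 - w) - 33323) = (-17014 - 216)/((4732 - 1*6034) - 33323) = -17230/((4732 - 6034) - 33323) = -17230/(-1302 - 33323) = -17230/(-34625) = -17230*(-1/34625) = 3446/6925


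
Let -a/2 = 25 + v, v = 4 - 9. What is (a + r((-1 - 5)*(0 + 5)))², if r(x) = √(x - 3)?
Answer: (40 - I*√33)² ≈ 1567.0 - 459.56*I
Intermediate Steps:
v = -5
r(x) = √(-3 + x)
a = -40 (a = -2*(25 - 5) = -2*20 = -40)
(a + r((-1 - 5)*(0 + 5)))² = (-40 + √(-3 + (-1 - 5)*(0 + 5)))² = (-40 + √(-3 - 6*5))² = (-40 + √(-3 - 30))² = (-40 + √(-33))² = (-40 + I*√33)²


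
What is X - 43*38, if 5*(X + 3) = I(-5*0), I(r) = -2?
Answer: -8187/5 ≈ -1637.4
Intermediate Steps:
X = -17/5 (X = -3 + (1/5)*(-2) = -3 - 2/5 = -17/5 ≈ -3.4000)
X - 43*38 = -17/5 - 43*38 = -17/5 - 1634 = -8187/5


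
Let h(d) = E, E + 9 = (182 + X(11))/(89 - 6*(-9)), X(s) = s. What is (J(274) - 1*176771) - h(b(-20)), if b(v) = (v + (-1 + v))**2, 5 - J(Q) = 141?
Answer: -25296607/143 ≈ -1.7690e+5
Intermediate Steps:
J(Q) = -136 (J(Q) = 5 - 1*141 = 5 - 141 = -136)
b(v) = (-1 + 2*v)**2
E = -1094/143 (E = -9 + (182 + 11)/(89 - 6*(-9)) = -9 + 193/(89 + 54) = -9 + 193/143 = -1094/143 ≈ -7.6504)
h(d) = -1094/143
(J(274) - 1*176771) - h(b(-20)) = (-136 - 1*176771) - 1*(-1094/143) = (-136 - 176771) + 1094/143 = -176907 + 1094/143 = -25296607/143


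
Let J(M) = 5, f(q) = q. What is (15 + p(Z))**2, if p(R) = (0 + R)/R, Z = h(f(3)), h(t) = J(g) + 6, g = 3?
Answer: 256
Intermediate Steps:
h(t) = 11 (h(t) = 5 + 6 = 11)
Z = 11
p(R) = 1 (p(R) = R/R = 1)
(15 + p(Z))**2 = (15 + 1)**2 = 16**2 = 256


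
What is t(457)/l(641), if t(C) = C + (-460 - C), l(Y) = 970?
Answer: -46/97 ≈ -0.47423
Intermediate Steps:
t(C) = -460
t(457)/l(641) = -460/970 = -460*1/970 = -46/97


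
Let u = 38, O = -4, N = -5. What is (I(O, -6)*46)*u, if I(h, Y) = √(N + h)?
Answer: 5244*I ≈ 5244.0*I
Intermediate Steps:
I(h, Y) = √(-5 + h)
(I(O, -6)*46)*u = (√(-5 - 4)*46)*38 = (√(-9)*46)*38 = ((3*I)*46)*38 = (138*I)*38 = 5244*I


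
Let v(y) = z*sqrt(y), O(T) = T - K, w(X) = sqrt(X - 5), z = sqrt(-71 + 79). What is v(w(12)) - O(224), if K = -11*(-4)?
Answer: -180 + 2*sqrt(2)*7**(1/4) ≈ -175.40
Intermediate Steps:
z = 2*sqrt(2) (z = sqrt(8) = 2*sqrt(2) ≈ 2.8284)
K = 44
w(X) = sqrt(-5 + X)
O(T) = -44 + T (O(T) = T - 1*44 = T - 44 = -44 + T)
v(y) = 2*sqrt(2)*sqrt(y) (v(y) = (2*sqrt(2))*sqrt(y) = 2*sqrt(2)*sqrt(y))
v(w(12)) - O(224) = 2*sqrt(2)*sqrt(sqrt(-5 + 12)) - (-44 + 224) = 2*sqrt(2)*sqrt(sqrt(7)) - 1*180 = 2*sqrt(2)*7**(1/4) - 180 = -180 + 2*sqrt(2)*7**(1/4)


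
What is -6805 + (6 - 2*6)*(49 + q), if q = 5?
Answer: -7129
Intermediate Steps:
-6805 + (6 - 2*6)*(49 + q) = -6805 + (6 - 2*6)*(49 + 5) = -6805 + (6 - 12)*54 = -6805 - 6*54 = -6805 - 324 = -7129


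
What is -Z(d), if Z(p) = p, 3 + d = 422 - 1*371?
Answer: -48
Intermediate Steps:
d = 48 (d = -3 + (422 - 1*371) = -3 + (422 - 371) = -3 + 51 = 48)
-Z(d) = -1*48 = -48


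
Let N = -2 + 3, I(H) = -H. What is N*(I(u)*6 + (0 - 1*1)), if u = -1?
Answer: 5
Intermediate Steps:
N = 1
N*(I(u)*6 + (0 - 1*1)) = 1*(-1*(-1)*6 + (0 - 1*1)) = 1*(1*6 + (0 - 1)) = 1*(6 - 1) = 1*5 = 5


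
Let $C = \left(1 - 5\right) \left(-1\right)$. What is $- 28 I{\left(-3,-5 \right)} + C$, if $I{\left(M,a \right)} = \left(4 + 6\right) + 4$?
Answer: $-388$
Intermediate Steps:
$I{\left(M,a \right)} = 14$ ($I{\left(M,a \right)} = 10 + 4 = 14$)
$C = 4$ ($C = \left(-4\right) \left(-1\right) = 4$)
$- 28 I{\left(-3,-5 \right)} + C = \left(-28\right) 14 + 4 = -392 + 4 = -388$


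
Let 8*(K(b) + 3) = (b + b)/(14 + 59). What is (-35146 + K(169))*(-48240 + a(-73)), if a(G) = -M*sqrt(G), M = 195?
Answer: 123775868340/73 + 2001351105*I*sqrt(73)/292 ≈ 1.6956e+9 + 5.856e+7*I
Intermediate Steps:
K(b) = -3 + b/292 (K(b) = -3 + ((b + b)/(14 + 59))/8 = -3 + ((2*b)/73)/8 = -3 + ((2*b)*(1/73))/8 = -3 + (2*b/73)/8 = -3 + b/292)
a(G) = -195*sqrt(G)
(-35146 + K(169))*(-48240 + a(-73)) = (-35146 + (-3 + (1/292)*169))*(-48240 - 195*I*sqrt(73)) = (-35146 + (-3 + 169/292))*(-48240 - 195*I*sqrt(73)) = (-35146 - 707/292)*(-48240 - 195*I*sqrt(73)) = -10263339*(-48240 - 195*I*sqrt(73))/292 = 123775868340/73 + 2001351105*I*sqrt(73)/292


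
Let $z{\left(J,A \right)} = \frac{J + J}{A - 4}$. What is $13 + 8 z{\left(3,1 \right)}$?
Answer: $-3$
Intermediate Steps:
$z{\left(J,A \right)} = \frac{2 J}{-4 + A}$
$13 + 8 z{\left(3,1 \right)} = 13 + 8 \cdot 2 \cdot 3 \frac{1}{-4 + 1} = 13 + 8 \cdot 2 \cdot 3 \frac{1}{-3} = 13 + 8 \cdot 2 \cdot 3 \left(- \frac{1}{3}\right) = 13 + 8 \left(-2\right) = 13 - 16 = -3$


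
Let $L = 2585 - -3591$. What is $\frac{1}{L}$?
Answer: $\frac{1}{6176} \approx 0.00016192$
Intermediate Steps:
$L = 6176$ ($L = 2585 + 3591 = 6176$)
$\frac{1}{L} = \frac{1}{6176}$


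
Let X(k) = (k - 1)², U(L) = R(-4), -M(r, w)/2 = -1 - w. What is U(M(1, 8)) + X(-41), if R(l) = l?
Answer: 1760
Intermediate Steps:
M(r, w) = 2 + 2*w (M(r, w) = -2*(-1 - w) = 2 + 2*w)
U(L) = -4
X(k) = (-1 + k)²
U(M(1, 8)) + X(-41) = -4 + (-1 - 41)² = -4 + (-42)² = -4 + 1764 = 1760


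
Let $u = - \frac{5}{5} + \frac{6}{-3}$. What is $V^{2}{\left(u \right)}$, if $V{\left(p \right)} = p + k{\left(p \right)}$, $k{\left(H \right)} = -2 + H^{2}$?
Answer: $16$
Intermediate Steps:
$u = -3$ ($u = \left(-5\right) \frac{1}{5} + 6 \left(- \frac{1}{3}\right) = -1 - 2 = -3$)
$V{\left(p \right)} = -2 + p + p^{2}$ ($V{\left(p \right)} = p + \left(-2 + p^{2}\right) = -2 + p + p^{2}$)
$V^{2}{\left(u \right)} = \left(-2 - 3 + \left(-3\right)^{2}\right)^{2} = \left(-2 - 3 + 9\right)^{2} = 4^{2} = 16$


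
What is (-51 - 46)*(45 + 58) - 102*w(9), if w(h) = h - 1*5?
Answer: -10399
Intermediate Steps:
w(h) = -5 + h (w(h) = h - 5 = -5 + h)
(-51 - 46)*(45 + 58) - 102*w(9) = (-51 - 46)*(45 + 58) - 102*(-5 + 9) = -97*103 - 102*4 = -9991 - 408 = -10399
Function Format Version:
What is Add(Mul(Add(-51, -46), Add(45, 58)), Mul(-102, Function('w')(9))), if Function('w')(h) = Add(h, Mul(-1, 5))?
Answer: -10399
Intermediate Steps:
Function('w')(h) = Add(-5, h) (Function('w')(h) = Add(h, -5) = Add(-5, h))
Add(Mul(Add(-51, -46), Add(45, 58)), Mul(-102, Function('w')(9))) = Add(Mul(Add(-51, -46), Add(45, 58)), Mul(-102, Add(-5, 9))) = Add(Mul(-97, 103), Mul(-102, 4)) = Add(-9991, -408) = -10399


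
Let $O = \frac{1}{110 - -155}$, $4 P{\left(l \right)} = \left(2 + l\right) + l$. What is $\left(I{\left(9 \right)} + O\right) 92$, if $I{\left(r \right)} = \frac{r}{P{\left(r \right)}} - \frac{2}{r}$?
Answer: $\frac{347024}{2385} \approx 145.5$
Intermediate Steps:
$P{\left(l \right)} = \frac{1}{2} + \frac{l}{2}$ ($P{\left(l \right)} = \frac{\left(2 + l\right) + l}{4} = \frac{2 + 2 l}{4} = \frac{1}{2} + \frac{l}{2}$)
$I{\left(r \right)} = - \frac{2}{r} + \frac{r}{\frac{1}{2} + \frac{r}{2}}$ ($I{\left(r \right)} = \frac{r}{\frac{1}{2} + \frac{r}{2}} - \frac{2}{r} = - \frac{2}{r} + \frac{r}{\frac{1}{2} + \frac{r}{2}}$)
$O = \frac{1}{265}$ ($O = \frac{1}{110 + 155} = \frac{1}{265} \approx 0.0037736$)
$\left(I{\left(9 \right)} + O\right) 92 = \left(\frac{2 \left(-1 + 9^{2} - 9\right)}{9 \left(1 + 9\right)} + \frac{1}{265}\right) 92 = \left(2 \cdot \frac{1}{9} \cdot \frac{1}{10} \left(-1 + 81 - 9\right) + \frac{1}{265}\right) 92 = \left(2 \cdot \frac{1}{9} \cdot \frac{1}{10} \cdot 71 + \frac{1}{265}\right) 92 = \left(\frac{71}{45} + \frac{1}{265}\right) 92 = \frac{3772}{2385} \cdot 92 = \frac{347024}{2385}$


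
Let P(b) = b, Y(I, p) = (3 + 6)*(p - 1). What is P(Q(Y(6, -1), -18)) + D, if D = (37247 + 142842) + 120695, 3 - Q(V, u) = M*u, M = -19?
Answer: 300445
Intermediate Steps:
Y(I, p) = -9 + 9*p (Y(I, p) = 9*(-1 + p) = -9 + 9*p)
Q(V, u) = 3 + 19*u (Q(V, u) = 3 - (-19)*u = 3 + 19*u)
D = 300784 (D = 180089 + 120695 = 300784)
P(Q(Y(6, -1), -18)) + D = (3 + 19*(-18)) + 300784 = (3 - 342) + 300784 = -339 + 300784 = 300445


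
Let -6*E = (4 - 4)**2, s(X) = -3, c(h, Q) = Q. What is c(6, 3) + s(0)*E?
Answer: 3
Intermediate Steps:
E = 0 (E = -(4 - 4)**2/6 = -1/6*0**2 = -1/6*0 = 0)
c(6, 3) + s(0)*E = 3 - 3*0 = 3 + 0 = 3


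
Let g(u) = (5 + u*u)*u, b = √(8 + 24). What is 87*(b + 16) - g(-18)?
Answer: 7314 + 348*√2 ≈ 7806.1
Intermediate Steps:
b = 4*√2 (b = √32 = 4*√2 ≈ 5.6569)
g(u) = u*(5 + u²) (g(u) = (5 + u²)*u = u*(5 + u²))
87*(b + 16) - g(-18) = 87*(4*√2 + 16) - (-18)*(5 + (-18)²) = 87*(16 + 4*√2) - (-18)*(5 + 324) = (1392 + 348*√2) - (-18)*329 = (1392 + 348*√2) - 1*(-5922) = (1392 + 348*√2) + 5922 = 7314 + 348*√2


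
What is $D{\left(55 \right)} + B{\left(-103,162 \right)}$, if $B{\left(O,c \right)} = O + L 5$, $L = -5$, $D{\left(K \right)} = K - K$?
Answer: $-128$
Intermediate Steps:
$D{\left(K \right)} = 0$
$B{\left(O,c \right)} = -25 + O$ ($B{\left(O,c \right)} = O - 25 = -25 + O$)
$D{\left(55 \right)} + B{\left(-103,162 \right)} = 0 - 128 = -128$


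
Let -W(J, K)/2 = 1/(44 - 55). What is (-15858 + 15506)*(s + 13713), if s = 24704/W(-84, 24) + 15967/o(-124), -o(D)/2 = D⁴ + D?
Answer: -3112126421574412/59105313 ≈ -5.2654e+7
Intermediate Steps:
W(J, K) = 2/11 (W(J, K) = -2/(44 - 55) = -2/(-11) = -2*(-1/11) = 2/11)
o(D) = -2*D - 2*D⁴ (o(D) = -2*(D⁴ + D) = -2*(D + D⁴) = -2*D - 2*D⁴)
s = 64246056687521/472842504 (s = 24704/(2/11) + 15967/((-2*(-124)*(1 + (-124)³))) = 24704*(11/2) + 15967/((-2*(-124)*(1 - 1906624))) = 135872 + 15967/((-2*(-124)*(-1906623))) = 135872 + 15967/(-472842504) = 135872 + 15967*(-1/472842504) = 135872 - 15967/472842504 = 64246056687521/472842504 ≈ 1.3587e+5)
(-15858 + 15506)*(s + 13713) = (-15858 + 15506)*(64246056687521/472842504 + 13713) = -352*70730145944873/472842504 = -3112126421574412/59105313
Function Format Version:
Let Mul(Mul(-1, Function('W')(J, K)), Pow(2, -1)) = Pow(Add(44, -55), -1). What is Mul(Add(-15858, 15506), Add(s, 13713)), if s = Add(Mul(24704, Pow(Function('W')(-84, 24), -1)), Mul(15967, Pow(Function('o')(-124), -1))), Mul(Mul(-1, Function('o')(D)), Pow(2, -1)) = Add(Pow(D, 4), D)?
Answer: Rational(-3112126421574412, 59105313) ≈ -5.2654e+7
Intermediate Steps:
Function('W')(J, K) = Rational(2, 11) (Function('W')(J, K) = Mul(-2, Pow(Add(44, -55), -1)) = Mul(-2, Pow(-11, -1)) = Mul(-2, Rational(-1, 11)) = Rational(2, 11))
Function('o')(D) = Add(Mul(-2, D), Mul(-2, Pow(D, 4))) (Function('o')(D) = Mul(-2, Add(Pow(D, 4), D)) = Mul(-2, Add(D, Pow(D, 4))) = Add(Mul(-2, D), Mul(-2, Pow(D, 4))))
s = Rational(64246056687521, 472842504) (s = Add(Mul(24704, Pow(Rational(2, 11), -1)), Mul(15967, Pow(Mul(-2, -124, Add(1, Pow(-124, 3))), -1))) = Add(Mul(24704, Rational(11, 2)), Mul(15967, Pow(Mul(-2, -124, Add(1, -1906624)), -1))) = Add(135872, Mul(15967, Pow(Mul(-2, -124, -1906623), -1))) = Add(135872, Mul(15967, Pow(-472842504, -1))) = Add(135872, Mul(15967, Rational(-1, 472842504))) = Add(135872, Rational(-15967, 472842504)) = Rational(64246056687521, 472842504) ≈ 1.3587e+5)
Mul(Add(-15858, 15506), Add(s, 13713)) = Mul(Add(-15858, 15506), Add(Rational(64246056687521, 472842504), 13713)) = Mul(-352, Rational(70730145944873, 472842504)) = Rational(-3112126421574412, 59105313)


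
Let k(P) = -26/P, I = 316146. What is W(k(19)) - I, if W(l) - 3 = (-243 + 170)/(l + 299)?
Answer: -1787790052/5655 ≈ -3.1614e+5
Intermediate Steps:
W(l) = 3 - 73/(299 + l) (W(l) = 3 + (-243 + 170)/(l + 299) = 3 - 73/(299 + l))
W(k(19)) - I = (824 + 3*(-26/19))/(299 - 26/19) - 1*316146 = (824 + 3*(-26*1/19))/(299 - 26*1/19) - 316146 = (824 + 3*(-26/19))/(299 - 26/19) - 316146 = (824 - 78/19)/(5655/19) - 316146 = (19/5655)*(15578/19) - 316146 = 15578/5655 - 316146 = -1787790052/5655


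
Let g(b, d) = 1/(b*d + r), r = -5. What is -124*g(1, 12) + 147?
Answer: 905/7 ≈ 129.29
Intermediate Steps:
g(b, d) = 1/(-5 + b*d) (g(b, d) = 1/(b*d - 5) = 1/(-5 + b*d))
-124*g(1, 12) + 147 = -124/(-5 + 1*12) + 147 = -124/(-5 + 12) + 147 = -124/7 + 147 = 905/7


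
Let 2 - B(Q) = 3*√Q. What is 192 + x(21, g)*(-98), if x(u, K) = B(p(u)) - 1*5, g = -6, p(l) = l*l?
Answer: 6660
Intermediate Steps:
p(l) = l²
B(Q) = 2 - 3*√Q
x(u, K) = -3 - 3*√(u²) (x(u, K) = (2 - 3*√(u²)) - 1*5 = (2 - 3*√(u²)) - 5 = -3 - 3*√(u²))
192 + x(21, g)*(-98) = 192 + (-3 - 3*√(21²))*(-98) = 192 + (-3 - 3*√441)*(-98) = 192 + (-3 - 3*21)*(-98) = 192 + (-3 - 63)*(-98) = 192 - 66*(-98) = 192 + 6468 = 6660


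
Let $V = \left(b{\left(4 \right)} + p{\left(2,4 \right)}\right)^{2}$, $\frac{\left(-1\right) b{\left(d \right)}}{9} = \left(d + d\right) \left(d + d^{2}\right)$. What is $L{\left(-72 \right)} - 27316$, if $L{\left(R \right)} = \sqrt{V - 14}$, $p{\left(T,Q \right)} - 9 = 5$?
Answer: $-27316 + \sqrt{2033462} \approx -25890.0$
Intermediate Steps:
$p{\left(T,Q \right)} = 14$ ($p{\left(T,Q \right)} = 9 + 5 = 14$)
$b{\left(d \right)} = - 18 d \left(d + d^{2}\right)$ ($b{\left(d \right)} = - 9 \left(d + d\right) \left(d + d^{2}\right) = - 9 \cdot 2 d \left(d + d^{2}\right) = - 18 d \left(d + d^{2}\right)$)
$V = 2033476$ ($V = \left(18 \cdot 4^{2} \left(-1 - 4\right) + 14\right)^{2} = \left(18 \cdot 16 \left(-1 - 4\right) + 14\right)^{2} = \left(18 \cdot 16 \left(-5\right) + 14\right)^{2} = \left(-1440 + 14\right)^{2} = \left(-1426\right)^{2} = 2033476$)
$L{\left(R \right)} = \sqrt{2033462}$ ($L{\left(R \right)} = \sqrt{2033476 - 14} = \sqrt{2033462}$)
$L{\left(-72 \right)} - 27316 = \sqrt{2033462} - 27316 = -27316 + \sqrt{2033462}$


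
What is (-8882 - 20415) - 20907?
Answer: -50204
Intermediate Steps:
(-8882 - 20415) - 20907 = -29297 - 20907 = -50204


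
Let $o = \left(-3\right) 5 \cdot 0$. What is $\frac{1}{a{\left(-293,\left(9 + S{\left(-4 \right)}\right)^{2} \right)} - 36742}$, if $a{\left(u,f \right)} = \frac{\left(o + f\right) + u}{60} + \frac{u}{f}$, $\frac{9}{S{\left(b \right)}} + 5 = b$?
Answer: $- \frac{960}{35280379} \approx -2.7211 \cdot 10^{-5}$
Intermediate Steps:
$S{\left(b \right)} = \frac{9}{-5 + b}$
$o = 0$ ($o = \left(-15\right) 0 = 0$)
$a{\left(u,f \right)} = \frac{f}{60} + \frac{u}{60} + \frac{u}{f}$ ($a{\left(u,f \right)} = \frac{\left(0 + f\right) + u}{60} + \frac{u}{f} = \left(f + u\right) \frac{1}{60} + \frac{u}{f} = \left(\frac{f}{60} + \frac{u}{60}\right) + \frac{u}{f} = \frac{f}{60} + \frac{u}{60} + \frac{u}{f}$)
$\frac{1}{a{\left(-293,\left(9 + S{\left(-4 \right)}\right)^{2} \right)} - 36742} = \frac{1}{\frac{-293 + \frac{\left(9 + \frac{9}{-5 - 4}\right)^{2} \left(\left(9 + \frac{9}{-5 - 4}\right)^{2} - 293\right)}{60}}{\left(9 + \frac{9}{-5 - 4}\right)^{2}} - 36742} = \frac{1}{\frac{-293 + \frac{\left(9 + \frac{9}{-9}\right)^{2} \left(\left(9 + \frac{9}{-9}\right)^{2} - 293\right)}{60}}{\left(9 + \frac{9}{-9}\right)^{2}} - 36742} = \frac{1}{\frac{-293 + \frac{\left(9 + 9 \left(- \frac{1}{9}\right)\right)^{2} \left(\left(9 + 9 \left(- \frac{1}{9}\right)\right)^{2} - 293\right)}{60}}{\left(9 + 9 \left(- \frac{1}{9}\right)\right)^{2}} - 36742} = \frac{1}{\frac{-293 + \frac{\left(9 - 1\right)^{2} \left(\left(9 - 1\right)^{2} - 293\right)}{60}}{\left(9 - 1\right)^{2}} - 36742} = \frac{1}{\frac{-293 + \frac{8^{2} \left(8^{2} - 293\right)}{60}}{8^{2}} - 36742} = \frac{1}{\frac{-293 + \frac{1}{60} \cdot 64 \left(64 - 293\right)}{64} - 36742} = \frac{1}{\frac{-293 + \frac{1}{60} \cdot 64 \left(-229\right)}{64} - 36742} = \frac{1}{\frac{-293 - \frac{3664}{15}}{64} - 36742} = \frac{1}{\frac{1}{64} \left(- \frac{8059}{15}\right) - 36742} = \frac{1}{- \frac{8059}{960} - 36742} = \frac{1}{- \frac{35280379}{960}} = - \frac{960}{35280379}$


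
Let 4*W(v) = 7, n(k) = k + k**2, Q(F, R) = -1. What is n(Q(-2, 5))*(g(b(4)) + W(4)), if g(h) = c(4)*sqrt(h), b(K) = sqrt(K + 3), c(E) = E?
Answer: 0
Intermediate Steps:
W(v) = 7/4 (W(v) = (1/4)*7 = 7/4)
b(K) = sqrt(3 + K)
g(h) = 4*sqrt(h)
n(Q(-2, 5))*(g(b(4)) + W(4)) = (-(1 - 1))*(4*sqrt(sqrt(3 + 4)) + 7/4) = (-1*0)*(4*sqrt(sqrt(7)) + 7/4) = 0*(4*7**(1/4) + 7/4) = 0*(7/4 + 4*7**(1/4)) = 0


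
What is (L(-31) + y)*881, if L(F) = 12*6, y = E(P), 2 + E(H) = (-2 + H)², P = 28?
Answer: 657226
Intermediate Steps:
E(H) = -2 + (-2 + H)²
y = 674 (y = -2 + (-2 + 28)² = -2 + 26² = -2 + 676 = 674)
L(F) = 72
(L(-31) + y)*881 = (72 + 674)*881 = 746*881 = 657226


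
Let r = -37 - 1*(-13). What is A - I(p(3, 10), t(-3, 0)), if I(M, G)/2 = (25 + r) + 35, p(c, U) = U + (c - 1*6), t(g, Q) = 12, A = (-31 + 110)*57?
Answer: 4431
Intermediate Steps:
r = -24 (r = -37 + 13 = -24)
A = 4503 (A = 79*57 = 4503)
p(c, U) = -6 + U + c (p(c, U) = U + (c - 6) = U + (-6 + c) = -6 + U + c)
I(M, G) = 72 (I(M, G) = 2*((25 - 24) + 35) = 2*(1 + 35) = 2*36 = 72)
A - I(p(3, 10), t(-3, 0)) = 4503 - 1*72 = 4503 - 72 = 4431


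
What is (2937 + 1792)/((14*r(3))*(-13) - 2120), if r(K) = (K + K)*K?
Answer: -4729/5396 ≈ -0.87639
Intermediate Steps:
r(K) = 2*K² (r(K) = (2*K)*K = 2*K²)
(2937 + 1792)/((14*r(3))*(-13) - 2120) = (2937 + 1792)/((14*(2*3²))*(-13) - 2120) = 4729/((14*(2*9))*(-13) - 2120) = 4729/((14*18)*(-13) - 2120) = 4729/(252*(-13) - 2120) = 4729/(-3276 - 2120) = 4729/(-5396) = 4729*(-1/5396) = -4729/5396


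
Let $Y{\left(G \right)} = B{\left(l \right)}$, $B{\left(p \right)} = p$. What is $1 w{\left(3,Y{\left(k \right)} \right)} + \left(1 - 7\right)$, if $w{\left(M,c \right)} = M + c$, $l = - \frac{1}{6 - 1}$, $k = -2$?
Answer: $- \frac{16}{5} \approx -3.2$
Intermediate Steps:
$l = - \frac{1}{5} \approx -0.2$
$Y{\left(G \right)} = - \frac{1}{5}$
$1 w{\left(3,Y{\left(k \right)} \right)} + \left(1 - 7\right) = 1 \left(3 - \frac{1}{5}\right) + \left(1 - 7\right) = 1 \cdot \frac{14}{5} - 6 = \frac{14}{5} - 6 = - \frac{16}{5}$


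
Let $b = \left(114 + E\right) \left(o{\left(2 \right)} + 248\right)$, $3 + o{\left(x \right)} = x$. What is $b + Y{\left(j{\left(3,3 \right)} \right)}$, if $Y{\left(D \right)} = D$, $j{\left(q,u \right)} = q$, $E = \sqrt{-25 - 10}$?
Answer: $28161 + 247 i \sqrt{35} \approx 28161.0 + 1461.3 i$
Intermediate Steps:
$o{\left(x \right)} = -3 + x$
$E = i \sqrt{35}$ ($E = \sqrt{-35} = i \sqrt{35} \approx 5.9161 i$)
$b = 28158 + 247 i \sqrt{35}$ ($b = \left(114 + i \sqrt{35}\right) \left(\left(-3 + 2\right) + 248\right) = \left(114 + i \sqrt{35}\right) \left(-1 + 248\right) = \left(114 + i \sqrt{35}\right) 247 = 28158 + 247 i \sqrt{35} \approx 28158.0 + 1461.3 i$)
$b + Y{\left(j{\left(3,3 \right)} \right)} = \left(28158 + 247 i \sqrt{35}\right) + 3 = 28161 + 247 i \sqrt{35}$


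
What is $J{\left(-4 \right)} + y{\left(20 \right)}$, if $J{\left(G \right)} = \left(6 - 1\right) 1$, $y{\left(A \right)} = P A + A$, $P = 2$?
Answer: $65$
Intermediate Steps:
$y{\left(A \right)} = 3 A$ ($y{\left(A \right)} = 2 A + A = 3 A$)
$J{\left(G \right)} = 5$ ($J{\left(G \right)} = 5 \cdot 1 = 5$)
$J{\left(-4 \right)} + y{\left(20 \right)} = 5 + 3 \cdot 20 = 5 + 60 = 65$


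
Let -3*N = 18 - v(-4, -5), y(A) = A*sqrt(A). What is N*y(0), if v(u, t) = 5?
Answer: 0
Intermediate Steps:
y(A) = A**(3/2)
N = -13/3 (N = -(18 - 1*5)/3 = -(18 - 5)/3 = -1/3*13 = -13/3 ≈ -4.3333)
N*y(0) = -13*0**(3/2)/3 = -13/3*0 = 0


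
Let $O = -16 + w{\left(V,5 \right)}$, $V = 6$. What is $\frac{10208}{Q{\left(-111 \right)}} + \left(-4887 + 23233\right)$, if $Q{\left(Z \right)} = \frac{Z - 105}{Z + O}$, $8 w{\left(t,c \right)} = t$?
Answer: $\frac{656437}{27} \approx 24312.0$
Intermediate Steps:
$w{\left(t,c \right)} = \frac{t}{8}$
$O = - \frac{61}{4}$ ($O = -16 + \frac{1}{8} \cdot 6 = -16 + \frac{3}{4} = - \frac{61}{4} \approx -15.25$)
$Q{\left(Z \right)} = \frac{-105 + Z}{- \frac{61}{4} + Z}$ ($Q{\left(Z \right)} = \frac{Z - 105}{Z - \frac{61}{4}} = \frac{-105 + Z}{- \frac{61}{4} + Z}$)
$\frac{10208}{Q{\left(-111 \right)}} + \left(-4887 + 23233\right) = \frac{10208}{4 \frac{1}{-61 + 4 \left(-111\right)} \left(-105 - 111\right)} + \left(-4887 + 23233\right) = \frac{10208}{4 \frac{1}{-61 - 444} \left(-216\right)} + 18346 = \frac{10208}{4 \frac{1}{-505} \left(-216\right)} + 18346 = \frac{10208}{4 \left(- \frac{1}{505}\right) \left(-216\right)} + 18346 = \frac{10208}{\frac{864}{505}} + 18346 = 10208 \cdot \frac{505}{864} + 18346 = \frac{161095}{27} + 18346 = \frac{656437}{27}$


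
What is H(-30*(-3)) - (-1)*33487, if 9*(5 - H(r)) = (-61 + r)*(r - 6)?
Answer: 99664/3 ≈ 33221.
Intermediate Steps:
H(r) = 5 - (-61 + r)*(-6 + r)/9 (H(r) = 5 - (-61 + r)*(r - 6)/9 = 5 - (-61 + r)*(-6 + r)/9)
H(-30*(-3)) - (-1)*33487 = (-107/3 - (-30*(-3))**2/9 + 67*(-30*(-3))/9) - (-1)*33487 = (-107/3 - 1/9*90**2 + (67/9)*90) - 1*(-33487) = (-107/3 - 1/9*8100 + 670) + 33487 = (-107/3 - 900 + 670) + 33487 = -797/3 + 33487 = 99664/3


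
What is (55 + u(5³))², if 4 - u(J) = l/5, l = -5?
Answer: 3600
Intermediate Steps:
u(J) = 5 (u(J) = 4 - (-5)/5 = 4 - 1*(-1) = 4 + 1 = 5)
(55 + u(5³))² = (55 + 5)² = 60² = 3600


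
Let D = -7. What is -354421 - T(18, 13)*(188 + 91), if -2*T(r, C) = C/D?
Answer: -4965521/14 ≈ -3.5468e+5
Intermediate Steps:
T(r, C) = C/14 (T(r, C) = -C/(2*(-7)) = -C*(-1)/(2*7) = -(-1)*C/14 = C/14)
-354421 - T(18, 13)*(188 + 91) = -354421 - (1/14)*13*(188 + 91) = -354421 - 13*279/14 = -354421 - 1*3627/14 = -354421 - 3627/14 = -4965521/14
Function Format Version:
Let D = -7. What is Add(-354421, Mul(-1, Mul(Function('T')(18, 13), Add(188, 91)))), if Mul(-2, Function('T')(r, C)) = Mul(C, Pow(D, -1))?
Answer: Rational(-4965521, 14) ≈ -3.5468e+5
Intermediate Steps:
Function('T')(r, C) = Mul(Rational(1, 14), C) (Function('T')(r, C) = Mul(Rational(-1, 2), Mul(C, Pow(-7, -1))) = Mul(Rational(-1, 2), Mul(C, Rational(-1, 7))) = Mul(Rational(-1, 2), Mul(Rational(-1, 7), C)) = Mul(Rational(1, 14), C))
Add(-354421, Mul(-1, Mul(Function('T')(18, 13), Add(188, 91)))) = Add(-354421, Mul(-1, Mul(Mul(Rational(1, 14), 13), Add(188, 91)))) = Add(-354421, Mul(-1, Mul(Rational(13, 14), 279))) = Add(-354421, Mul(-1, Rational(3627, 14))) = Add(-354421, Rational(-3627, 14)) = Rational(-4965521, 14)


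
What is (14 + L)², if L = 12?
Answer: 676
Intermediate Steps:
(14 + L)² = (14 + 12)² = 26² = 676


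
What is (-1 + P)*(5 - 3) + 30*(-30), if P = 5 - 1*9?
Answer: -910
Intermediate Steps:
P = -4 (P = 5 - 9 = -4)
(-1 + P)*(5 - 3) + 30*(-30) = (-1 - 4)*(5 - 3) + 30*(-30) = -5*2 - 900 = -10 - 900 = -910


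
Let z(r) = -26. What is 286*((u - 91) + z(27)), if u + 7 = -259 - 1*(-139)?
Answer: -69784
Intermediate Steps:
u = -127 (u = -7 + (-259 - 1*(-139)) = -7 + (-259 + 139) = -7 - 120 = -127)
286*((u - 91) + z(27)) = 286*((-127 - 91) - 26) = 286*(-218 - 26) = 286*(-244) = -69784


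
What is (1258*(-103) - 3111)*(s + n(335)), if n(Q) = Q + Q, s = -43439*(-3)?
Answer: -17380010095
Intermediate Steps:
s = 130317
n(Q) = 2*Q
(1258*(-103) - 3111)*(s + n(335)) = (1258*(-103) - 3111)*(130317 + 2*335) = (-129574 - 3111)*(130317 + 670) = -132685*130987 = -17380010095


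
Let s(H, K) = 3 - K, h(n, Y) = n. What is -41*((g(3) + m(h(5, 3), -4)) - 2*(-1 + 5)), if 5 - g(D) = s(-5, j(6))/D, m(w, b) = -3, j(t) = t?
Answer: 205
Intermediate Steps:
g(D) = 5 + 3/D (g(D) = 5 - (3 - 1*6)/D = 5 - (3 - 6)/D = 5 - (-3)/D = 5 + 3/D)
-41*((g(3) + m(h(5, 3), -4)) - 2*(-1 + 5)) = -41*(((5 + 3/3) - 3) - 2*(-1 + 5)) = -41*(((5 + 3*(⅓)) - 3) - 2*4) = -41*(((5 + 1) - 3) - 8) = -41*((6 - 3) - 8) = -41*(3 - 8) = -41*(-5) = 205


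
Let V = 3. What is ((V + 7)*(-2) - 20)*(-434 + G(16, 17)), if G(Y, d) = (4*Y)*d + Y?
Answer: -26800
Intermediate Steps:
G(Y, d) = Y + 4*Y*d (G(Y, d) = 4*Y*d + Y = Y + 4*Y*d)
((V + 7)*(-2) - 20)*(-434 + G(16, 17)) = ((3 + 7)*(-2) - 20)*(-434 + 16*(1 + 4*17)) = (10*(-2) - 20)*(-434 + 16*(1 + 68)) = (-20 - 20)*(-434 + 16*69) = -40*(-434 + 1104) = -40*670 = -26800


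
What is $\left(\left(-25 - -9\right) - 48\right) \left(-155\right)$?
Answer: $9920$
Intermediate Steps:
$\left(\left(-25 - -9\right) - 48\right) \left(-155\right) = \left(\left(-25 + 9\right) - 48\right) \left(-155\right) = \left(-16 - 48\right) \left(-155\right) = \left(-64\right) \left(-155\right) = 9920$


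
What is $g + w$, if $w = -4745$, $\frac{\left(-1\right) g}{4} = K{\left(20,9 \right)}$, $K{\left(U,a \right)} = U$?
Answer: $-4825$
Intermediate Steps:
$g = -80$ ($g = \left(-4\right) 20 = -80$)
$g + w = -80 - 4745 = -4825$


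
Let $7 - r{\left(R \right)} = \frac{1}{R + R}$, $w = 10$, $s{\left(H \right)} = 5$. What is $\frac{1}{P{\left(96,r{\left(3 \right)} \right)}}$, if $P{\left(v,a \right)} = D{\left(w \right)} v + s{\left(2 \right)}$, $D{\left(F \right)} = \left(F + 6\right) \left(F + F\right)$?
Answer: $\frac{1}{30725} \approx 3.2547 \cdot 10^{-5}$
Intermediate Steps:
$D{\left(F \right)} = 2 F \left(6 + F\right)$ ($D{\left(F \right)} = \left(6 + F\right) 2 F = 2 F \left(6 + F\right)$)
$r{\left(R \right)} = 7 - \frac{1}{2 R}$ ($r{\left(R \right)} = 7 - \frac{1}{R + R} = 7 - \frac{1}{2 R}$)
$P{\left(v,a \right)} = 5 + 320 v$ ($P{\left(v,a \right)} = 2 \cdot 10 \left(6 + 10\right) v + 5 = 2 \cdot 10 \cdot 16 v + 5 = 320 v + 5 = 5 + 320 v$)
$\frac{1}{P{\left(96,r{\left(3 \right)} \right)}} = \frac{1}{5 + 320 \cdot 96} = \frac{1}{5 + 30720} = \frac{1}{30725}$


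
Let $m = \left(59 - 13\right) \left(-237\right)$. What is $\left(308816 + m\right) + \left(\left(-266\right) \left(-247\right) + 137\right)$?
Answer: $363753$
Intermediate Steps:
$m = -10902$ ($m = \left(59 - 13\right) \left(-237\right) = 46 \left(-237\right) = -10902$)
$\left(308816 + m\right) + \left(\left(-266\right) \left(-247\right) + 137\right) = \left(308816 - 10902\right) + \left(\left(-266\right) \left(-247\right) + 137\right) = 297914 + \left(65702 + 137\right) = 297914 + 65839 = 363753$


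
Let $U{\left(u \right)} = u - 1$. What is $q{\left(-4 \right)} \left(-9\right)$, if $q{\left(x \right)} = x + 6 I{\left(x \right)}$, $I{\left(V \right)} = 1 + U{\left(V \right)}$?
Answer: $252$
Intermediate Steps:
$U{\left(u \right)} = -1 + u$
$I{\left(V \right)} = V$ ($I{\left(V \right)} = 1 + \left(-1 + V\right) = V$)
$q{\left(x \right)} = 7 x$ ($q{\left(x \right)} = x + 6 x = 7 x$)
$q{\left(-4 \right)} \left(-9\right) = 7 \left(-4\right) \left(-9\right) = \left(-28\right) \left(-9\right) = 252$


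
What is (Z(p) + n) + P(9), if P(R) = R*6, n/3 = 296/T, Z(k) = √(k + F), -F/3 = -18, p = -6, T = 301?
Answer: 17142/301 + 4*√3 ≈ 63.878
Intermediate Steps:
F = 54 (F = -3*(-18) = 54)
Z(k) = √(54 + k) (Z(k) = √(k + 54) = √(54 + k))
n = 888/301 (n = 3*(296/301) = 888/301 ≈ 2.9502)
P(R) = 6*R
(Z(p) + n) + P(9) = (√(54 - 6) + 888/301) + 6*9 = (√48 + 888/301) + 54 = (4*√3 + 888/301) + 54 = (888/301 + 4*√3) + 54 = 17142/301 + 4*√3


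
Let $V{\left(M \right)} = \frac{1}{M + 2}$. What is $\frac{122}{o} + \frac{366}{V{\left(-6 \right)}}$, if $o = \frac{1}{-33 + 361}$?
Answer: $38552$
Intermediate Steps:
$V{\left(M \right)} = \frac{1}{2 + M}$
$o = \frac{1}{328} \approx 0.0030488$
$\frac{122}{o} + \frac{366}{V{\left(-6 \right)}} = 122 \frac{1}{\frac{1}{328}} + \frac{366}{\frac{1}{2 - 6}} = 122 \cdot 328 + \frac{366}{\frac{1}{-4}} = 40016 + \frac{366}{- \frac{1}{4}} = 40016 + 366 \left(-4\right) = 40016 - 1464 = 38552$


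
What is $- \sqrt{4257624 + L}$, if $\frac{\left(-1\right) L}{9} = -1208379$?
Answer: $- \sqrt{15133035} \approx -3890.1$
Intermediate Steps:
$L = 10875411$ ($L = \left(-9\right) \left(-1208379\right) = 10875411$)
$- \sqrt{4257624 + L} = - \sqrt{4257624 + 10875411} = - \sqrt{15133035}$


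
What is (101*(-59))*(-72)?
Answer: 429048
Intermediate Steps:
(101*(-59))*(-72) = -5959*(-72) = 429048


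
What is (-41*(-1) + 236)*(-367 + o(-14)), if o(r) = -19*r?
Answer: -27977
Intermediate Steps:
(-41*(-1) + 236)*(-367 + o(-14)) = (-41*(-1) + 236)*(-367 - 19*(-14)) = (41 + 236)*(-367 + 266) = 277*(-101) = -27977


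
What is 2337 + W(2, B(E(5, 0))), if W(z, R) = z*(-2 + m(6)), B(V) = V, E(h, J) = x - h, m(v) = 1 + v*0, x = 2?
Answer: 2335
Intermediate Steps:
m(v) = 1 (m(v) = 1 + 0 = 1)
E(h, J) = 2 - h
W(z, R) = -z (W(z, R) = z*(-2 + 1) = z*(-1) = -z)
2337 + W(2, B(E(5, 0))) = 2337 - 1*2 = 2337 - 2 = 2335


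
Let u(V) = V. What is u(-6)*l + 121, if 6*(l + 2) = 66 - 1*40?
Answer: 107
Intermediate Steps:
l = 7/3 (l = -2 + (66 - 1*40)/6 = -2 + (66 - 40)/6 = -2 + (⅙)*26 = -2 + 13/3 = 7/3 ≈ 2.3333)
u(-6)*l + 121 = -6*7/3 + 121 = -14 + 121 = 107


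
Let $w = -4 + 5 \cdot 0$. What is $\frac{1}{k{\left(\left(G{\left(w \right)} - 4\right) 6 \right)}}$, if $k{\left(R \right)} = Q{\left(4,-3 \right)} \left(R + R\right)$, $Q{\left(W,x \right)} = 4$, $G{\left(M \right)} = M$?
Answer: $- \frac{1}{384} \approx -0.0026042$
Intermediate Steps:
$w = -4$ ($w = -4 + 0 = -4$)
$k{\left(R \right)} = 8 R$ ($k{\left(R \right)} = 4 \left(R + R\right) = 4 \cdot 2 R = 8 R$)
$\frac{1}{k{\left(\left(G{\left(w \right)} - 4\right) 6 \right)}} = \frac{1}{8 \left(-4 - 4\right) 6} = \frac{1}{8 \left(\left(-8\right) 6\right)} = \frac{1}{8 \left(-48\right)} = \frac{1}{-384} = - \frac{1}{384}$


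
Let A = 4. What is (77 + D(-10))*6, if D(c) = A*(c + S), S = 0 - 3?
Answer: 150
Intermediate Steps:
S = -3
D(c) = -12 + 4*c (D(c) = 4*(c - 3) = 4*(-3 + c) = -12 + 4*c)
(77 + D(-10))*6 = (77 + (-12 + 4*(-10)))*6 = (77 + (-12 - 40))*6 = (77 - 52)*6 = 25*6 = 150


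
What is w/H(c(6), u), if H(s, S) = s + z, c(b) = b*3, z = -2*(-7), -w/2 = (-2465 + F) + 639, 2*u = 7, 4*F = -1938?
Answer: 4621/32 ≈ 144.41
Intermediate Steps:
F = -969/2 (F = (1/4)*(-1938) = -969/2 ≈ -484.50)
u = 7/2 (u = (1/2)*7 = 7/2 ≈ 3.5000)
w = 4621 (w = -2*((-2465 - 969/2) + 639) = -2*(-5899/2 + 639) = -2*(-4621/2) = 4621)
z = 14
c(b) = 3*b
H(s, S) = 14 + s (H(s, S) = s + 14 = 14 + s)
w/H(c(6), u) = 4621/(14 + 3*6) = 4621/(14 + 18) = 4621/32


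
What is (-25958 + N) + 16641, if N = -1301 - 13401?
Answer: -24019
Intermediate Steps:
N = -14702
(-25958 + N) + 16641 = (-25958 - 14702) + 16641 = -40660 + 16641 = -24019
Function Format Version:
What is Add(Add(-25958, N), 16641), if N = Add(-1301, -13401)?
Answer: -24019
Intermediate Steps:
N = -14702
Add(Add(-25958, N), 16641) = Add(Add(-25958, -14702), 16641) = Add(-40660, 16641) = -24019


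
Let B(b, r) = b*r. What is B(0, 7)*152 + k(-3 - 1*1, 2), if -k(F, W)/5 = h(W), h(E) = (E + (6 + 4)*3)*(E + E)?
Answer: -640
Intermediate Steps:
h(E) = 2*E*(30 + E) (h(E) = (E + 10*3)*(2*E) = (E + 30)*(2*E) = (30 + E)*(2*E) = 2*E*(30 + E))
k(F, W) = -10*W*(30 + W)
B(0, 7)*152 + k(-3 - 1*1, 2) = (0*7)*152 - 10*2*(30 + 2) = 0*152 - 10*2*32 = 0 - 640 = -640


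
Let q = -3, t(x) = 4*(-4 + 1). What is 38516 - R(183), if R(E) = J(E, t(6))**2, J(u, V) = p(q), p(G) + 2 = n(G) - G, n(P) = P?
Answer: 38512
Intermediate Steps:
t(x) = -12 (t(x) = 4*(-3) = -12)
p(G) = -2 (p(G) = -2 + (G - G) = -2 + 0 = -2)
J(u, V) = -2
R(E) = 4 (R(E) = (-2)**2 = 4)
38516 - R(183) = 38516 - 1*4 = 38516 - 4 = 38512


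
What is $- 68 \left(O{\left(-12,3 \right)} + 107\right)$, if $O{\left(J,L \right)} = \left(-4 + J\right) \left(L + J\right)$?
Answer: $-17068$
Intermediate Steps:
$O{\left(J,L \right)} = \left(-4 + J\right) \left(J + L\right)$
$- 68 \left(O{\left(-12,3 \right)} + 107\right) = - 68 \left(\left(\left(-12\right)^{2} - -48 - 12 - 36\right) + 107\right) = - 68 \left(\left(144 + 48 - 12 - 36\right) + 107\right) = - 68 \left(144 + 107\right) = \left(-68\right) 251 = -17068$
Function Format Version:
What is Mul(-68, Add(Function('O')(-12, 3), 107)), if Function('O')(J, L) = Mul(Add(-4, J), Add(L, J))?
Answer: -17068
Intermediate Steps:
Function('O')(J, L) = Mul(Add(-4, J), Add(J, L))
Mul(-68, Add(Function('O')(-12, 3), 107)) = Mul(-68, Add(Add(Pow(-12, 2), Mul(-4, -12), Mul(-4, 3), Mul(-12, 3)), 107)) = Mul(-68, Add(Add(144, 48, -12, -36), 107)) = Mul(-68, Add(144, 107)) = Mul(-68, 251) = -17068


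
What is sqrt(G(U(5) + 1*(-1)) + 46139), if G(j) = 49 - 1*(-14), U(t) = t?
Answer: sqrt(46202) ≈ 214.95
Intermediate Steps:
G(j) = 63 (G(j) = 49 + 14 = 63)
sqrt(G(U(5) + 1*(-1)) + 46139) = sqrt(63 + 46139) = sqrt(46202)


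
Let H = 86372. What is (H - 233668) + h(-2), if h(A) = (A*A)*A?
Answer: -147304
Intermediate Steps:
h(A) = A³ (h(A) = A²*A = A³)
(H - 233668) + h(-2) = (86372 - 233668) + (-2)³ = -147296 - 8 = -147304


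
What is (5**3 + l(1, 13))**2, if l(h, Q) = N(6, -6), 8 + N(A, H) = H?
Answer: 12321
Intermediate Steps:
N(A, H) = -8 + H
l(h, Q) = -14 (l(h, Q) = -8 - 6 = -14)
(5**3 + l(1, 13))**2 = (5**3 - 14)**2 = (125 - 14)**2 = 111**2 = 12321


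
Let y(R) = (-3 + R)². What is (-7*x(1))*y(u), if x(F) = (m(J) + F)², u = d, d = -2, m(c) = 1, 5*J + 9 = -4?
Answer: -700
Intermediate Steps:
J = -13/5 (J = -9/5 + (⅕)*(-4) = -9/5 - ⅘ = -13/5 ≈ -2.6000)
u = -2
x(F) = (1 + F)²
(-7*x(1))*y(u) = (-7*(1 + 1)²)*(-3 - 2)² = -7*2²*(-5)² = -7*4*25 = -28*25 = -700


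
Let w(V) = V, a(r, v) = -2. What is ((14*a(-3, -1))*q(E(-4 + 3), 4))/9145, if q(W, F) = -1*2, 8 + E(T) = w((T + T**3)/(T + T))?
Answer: 56/9145 ≈ 0.0061236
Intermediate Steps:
E(T) = -8 + (T + T**3)/(2*T) (E(T) = -8 + (T + T**3)/(T + T) = -8 + (T + T**3)/((2*T)) = -8 + (T + T**3)*(1/(2*T)) = -8 + (T + T**3)/(2*T))
q(W, F) = -2
((14*a(-3, -1))*q(E(-4 + 3), 4))/9145 = ((14*(-2))*(-2))/9145 = -28*(-2)*(1/9145) = 56*(1/9145) = 56/9145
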